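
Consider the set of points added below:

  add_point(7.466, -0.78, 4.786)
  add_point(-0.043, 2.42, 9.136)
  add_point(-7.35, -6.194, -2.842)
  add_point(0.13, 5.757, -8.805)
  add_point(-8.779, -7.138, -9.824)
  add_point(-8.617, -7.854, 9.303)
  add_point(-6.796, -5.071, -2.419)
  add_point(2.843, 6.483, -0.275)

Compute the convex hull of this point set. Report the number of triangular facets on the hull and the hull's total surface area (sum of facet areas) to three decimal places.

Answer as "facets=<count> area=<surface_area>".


facets=8 area=742.521

6 of the 8 inputs are extreme points: [0, 1, 3, 4, 5, 7].

Facet areas (half cross-product norm):
  f1: (p5, p0, p4) → 167.8417
  f2: (p1, p7, p0) → 42.5457
  f3: (p1, p5, p0) → 59.7545
  f4: (p3, p0, p4) → 131.6806
  f5: (p3, p7, p0) → 37.0792
  f6: (p3, p5, p4) → 150.2044
  f7: (p3, p1, p7) → 32.8485
  f8: (p3, p1, p5) → 120.5659
Σ area = 742.521

Euler: V−E+F = 6−12+8 = 2.


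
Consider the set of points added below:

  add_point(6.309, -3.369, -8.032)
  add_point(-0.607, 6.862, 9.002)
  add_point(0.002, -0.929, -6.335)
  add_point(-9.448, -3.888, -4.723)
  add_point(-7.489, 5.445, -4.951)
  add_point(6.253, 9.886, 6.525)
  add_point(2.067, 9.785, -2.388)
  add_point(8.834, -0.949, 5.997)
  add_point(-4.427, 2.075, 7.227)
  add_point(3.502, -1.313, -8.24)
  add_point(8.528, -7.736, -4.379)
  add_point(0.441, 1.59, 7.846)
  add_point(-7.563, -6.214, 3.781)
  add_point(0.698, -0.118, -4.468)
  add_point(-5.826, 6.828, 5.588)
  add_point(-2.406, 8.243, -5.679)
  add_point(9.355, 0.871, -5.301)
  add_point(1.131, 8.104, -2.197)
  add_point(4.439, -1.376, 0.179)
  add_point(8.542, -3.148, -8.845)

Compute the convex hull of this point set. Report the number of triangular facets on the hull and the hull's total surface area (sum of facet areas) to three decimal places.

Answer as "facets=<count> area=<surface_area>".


facets=26 area=1064.515

15 of the 20 inputs are extreme points: [1, 3, 4, 5, 6, 7, 8, 9, 10, 11, 12, 14, 15, 16, 19].

Per-facet area ½‖(b−a)×(c−a)‖:
  f1: (p19, p10, p3) → 58.0952
  f2: (p19, p10, p16) → 17.3009
  f3: (p12, p10, p3) → 79.6620
  f4: (p6, p5, p16) → 58.4507
  f5: (p6, p19, p16) → 25.1268
  f6: (p6, p19, p15) → 45.2320
  f7: (p9, p19, p3) → 19.4418
  f8: (p9, p19, p15) → 19.2428
  f9: (p7, p12, p10) → 102.8491
  f10: (p7, p5, p16) → 63.5662
  f11: (p7, p10, p16) → 48.0101
  f12: (p14, p6, p5) → 53.9291
  f13: (p14, p6, p15) → 32.7395
  f14: (p14, p12, p3) → 59.5805
  f15: (p1, p7, p5) → 43.4801
  f16: (p1, p14, p5) → 20.4404
  f17: (p4, p14, p3) → 50.8505
  f18: (p4, p14, p15) → 31.3707
  f19: (p4, p9, p3) → 60.1426
  f20: (p4, p9, p15) → 33.5928
  f21: (p11, p7, p12) → 49.4343
  f22: (p11, p1, p7) → 21.4254
  f23: (p8, p14, p12) → 20.0020
  f24: (p8, p1, p14) → 14.9757
  f25: (p8, p11, p12) → 22.4698
  f26: (p8, p11, p1) → 13.1037
Σ area = 1064.515

Euler characteristic 15−39+26 = 2 ✓


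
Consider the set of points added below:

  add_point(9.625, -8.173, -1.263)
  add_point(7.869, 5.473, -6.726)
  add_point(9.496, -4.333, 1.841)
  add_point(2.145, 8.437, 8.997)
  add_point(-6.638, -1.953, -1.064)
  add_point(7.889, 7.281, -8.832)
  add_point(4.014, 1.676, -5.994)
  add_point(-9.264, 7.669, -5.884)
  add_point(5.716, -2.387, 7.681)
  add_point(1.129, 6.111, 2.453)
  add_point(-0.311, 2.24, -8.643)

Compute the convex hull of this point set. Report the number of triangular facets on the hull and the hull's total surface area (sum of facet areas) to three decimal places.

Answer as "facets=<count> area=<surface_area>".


facets=12 area=875.714

Points on the hull: [0, 2, 3, 4, 5, 7, 8, 10] (8 of 11).

Triangle areas on the boundary:
  f1: (p3, p5, p7) → 144.7222
  f2: (p4, p3, p7) → 92.6376
  f3: (p10, p5, p7) → 46.6322
  f4: (p10, p5, p0) → 76.6284
  f5: (p10, p4, p7) → 51.2029
  f6: (p10, p4, p0) → 84.7807
  f7: (p2, p5, p0) → 38.7189
  f8: (p2, p3, p5) → 122.9190
  f9: (p8, p4, p3) → 84.8410
  f10: (p8, p2, p3) → 35.6525
  f11: (p8, p4, p0) → 84.8082
  f12: (p8, p2, p0) → 12.1706
Σ area = 875.714

Check V−E+F: 8 − 18 + 12 = 2.


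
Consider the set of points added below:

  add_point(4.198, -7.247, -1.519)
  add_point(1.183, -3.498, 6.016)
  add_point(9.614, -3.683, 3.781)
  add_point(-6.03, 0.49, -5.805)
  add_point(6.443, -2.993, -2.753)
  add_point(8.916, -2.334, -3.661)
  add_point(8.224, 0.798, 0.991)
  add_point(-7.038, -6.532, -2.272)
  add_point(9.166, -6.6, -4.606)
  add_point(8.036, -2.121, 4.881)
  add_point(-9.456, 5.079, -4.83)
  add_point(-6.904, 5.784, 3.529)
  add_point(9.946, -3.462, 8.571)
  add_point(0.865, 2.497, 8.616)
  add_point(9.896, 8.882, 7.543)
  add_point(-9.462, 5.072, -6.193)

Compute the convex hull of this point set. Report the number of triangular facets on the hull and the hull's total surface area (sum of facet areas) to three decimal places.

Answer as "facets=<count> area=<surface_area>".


Points on the hull: [0, 1, 3, 5, 7, 8, 10, 11, 12, 13, 14, 15] (12 of 16).

Per-facet area ½‖(b−a)×(c−a)‖:
  f1: (p13, p14, p12) → 56.1930
  f2: (p8, p14, p12) → 83.0856
  f3: (p5, p14, p15) → 157.5754
  f4: (p5, p8, p15) → 40.3132
  f5: (p5, p8, p14) → 19.0152
  f6: (p11, p7, p13) → 66.8729
  f7: (p11, p14, p15) → 77.7614
  f8: (p11, p13, p14) → 50.1776
  f9: (p1, p13, p12) → 29.7892
  f10: (p1, p7, p12) → 29.2049
  f11: (p1, p7, p13) → 34.8160
  f12: (p3, p8, p15) → 22.7066
  f13: (p3, p7, p15) → 17.0489
  f14: (p3, p7, p8) → 63.7429
  f15: (p0, p8, p12) → 35.9366
  f16: (p0, p7, p12) → 59.5121
  f17: (p0, p7, p8) → 19.9791
  f18: (p10, p7, p15) → 8.0900
  f19: (p10, p11, p15) → 1.7725
  f20: (p10, p11, p7) → 52.3031
Σ area = 925.896

Check V−E+F: 12 − 30 + 20 = 2.

facets=20 area=925.896


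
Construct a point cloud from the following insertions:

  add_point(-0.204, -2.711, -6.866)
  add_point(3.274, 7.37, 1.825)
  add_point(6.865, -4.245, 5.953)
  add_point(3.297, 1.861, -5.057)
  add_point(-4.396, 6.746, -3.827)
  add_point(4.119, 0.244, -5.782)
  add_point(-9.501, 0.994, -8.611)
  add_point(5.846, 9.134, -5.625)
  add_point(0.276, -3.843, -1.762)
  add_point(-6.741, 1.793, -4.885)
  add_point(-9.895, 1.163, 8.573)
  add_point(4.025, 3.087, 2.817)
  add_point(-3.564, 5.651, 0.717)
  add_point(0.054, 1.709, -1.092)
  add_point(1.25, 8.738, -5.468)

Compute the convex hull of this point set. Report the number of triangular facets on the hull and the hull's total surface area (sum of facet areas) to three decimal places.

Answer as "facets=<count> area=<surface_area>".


Hull vertices (11/15): indices [0, 1, 2, 4, 5, 6, 7, 8, 10, 12, 14].

Facet areas (half cross-product norm):
  f1: (p5, p7, p2) → 55.8101
  f2: (p1, p2, p10) → 99.5888
  f3: (p1, p7, p2) → 47.4029
  f4: (p8, p2, p10) → 77.6957
  f5: (p8, p6, p10) → 95.1884
  f6: (p4, p6, p10) → 66.4271
  f7: (p0, p8, p6) → 25.1802
  f8: (p0, p6, p7) → 67.4644
  f9: (p0, p5, p7) → 17.2940
  f10: (p0, p5, p2) → 33.9170
  f11: (p0, p8, p2) → 15.7565
  f12: (p14, p6, p7) → 17.6646
  f13: (p14, p4, p6) → 22.9657
  f14: (p14, p1, p7) → 17.3371
  f15: (p14, p4, p1) → 23.8175
  f16: (p12, p1, p10) → 33.2502
  f17: (p12, p4, p10) → 19.3597
  f18: (p12, p4, p1) → 16.3554
Σ area = 752.475

Check V−E+F: 11 − 27 + 18 = 2.

facets=18 area=752.475


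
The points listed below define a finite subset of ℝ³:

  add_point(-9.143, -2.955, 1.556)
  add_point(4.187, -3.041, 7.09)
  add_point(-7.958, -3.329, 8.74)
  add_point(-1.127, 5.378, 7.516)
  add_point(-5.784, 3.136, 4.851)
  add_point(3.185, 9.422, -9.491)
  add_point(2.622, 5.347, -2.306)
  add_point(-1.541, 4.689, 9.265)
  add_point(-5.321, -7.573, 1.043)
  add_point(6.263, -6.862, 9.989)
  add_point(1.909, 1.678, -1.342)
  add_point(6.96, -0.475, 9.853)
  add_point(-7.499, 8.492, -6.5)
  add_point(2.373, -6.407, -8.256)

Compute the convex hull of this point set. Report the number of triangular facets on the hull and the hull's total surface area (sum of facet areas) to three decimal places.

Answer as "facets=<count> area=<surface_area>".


facets=18 area=1037.003

Points on the hull: [0, 2, 3, 4, 5, 7, 8, 9, 11, 12, 13] (11 of 14).

Facet areas (half cross-product norm):
  f1: (p13, p8, p0) → 33.5148
  f2: (p13, p5, p11) → 151.1877
  f3: (p12, p13, p0) → 105.3750
  f4: (p12, p13, p5) → 87.4581
  f5: (p3, p5, p11) → 91.1910
  f6: (p3, p7, p11) → 9.5748
  f7: (p3, p12, p5) → 86.6682
  f8: (p3, p12, p7) → 9.1814
  f9: (p2, p8, p0) → 21.8940
  f10: (p2, p12, p0) → 41.6334
  f11: (p9, p7, p11) → 28.9984
  f12: (p9, p2, p7) → 68.6053
  f13: (p9, p13, p11) → 59.9450
  f14: (p9, p2, p8) → 63.9802
  f15: (p9, p13, p8) → 88.7764
  f16: (p4, p12, p7) → 31.6050
  f17: (p4, p2, p7) → 24.7750
  f18: (p4, p2, p12) → 32.6394
Σ area = 1037.003

Euler: V−E+F = 11−27+18 = 2.


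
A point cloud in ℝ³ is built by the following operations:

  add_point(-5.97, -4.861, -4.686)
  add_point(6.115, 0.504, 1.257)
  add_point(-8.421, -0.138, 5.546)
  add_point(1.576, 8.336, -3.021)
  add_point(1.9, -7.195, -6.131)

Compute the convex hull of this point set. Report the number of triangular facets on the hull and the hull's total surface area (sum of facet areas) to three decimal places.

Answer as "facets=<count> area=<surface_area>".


facets=6 area=402.998

Extreme-point indices: [0, 1, 2, 3, 4] — 5 of 5 on the boundary.

Facet areas (half cross-product norm):
  f1: (p3, p1, p2) → 72.8894
  f2: (p4, p1, p2) → 85.2862
  f3: (p4, p3, p1) → 57.2343
  f4: (p0, p3, p2) → 82.7678
  f5: (p0, p4, p2) → 42.4457
  f6: (p0, p4, p3) → 62.3749
Σ area = 402.998

Euler: V−E+F = 5−9+6 = 2.


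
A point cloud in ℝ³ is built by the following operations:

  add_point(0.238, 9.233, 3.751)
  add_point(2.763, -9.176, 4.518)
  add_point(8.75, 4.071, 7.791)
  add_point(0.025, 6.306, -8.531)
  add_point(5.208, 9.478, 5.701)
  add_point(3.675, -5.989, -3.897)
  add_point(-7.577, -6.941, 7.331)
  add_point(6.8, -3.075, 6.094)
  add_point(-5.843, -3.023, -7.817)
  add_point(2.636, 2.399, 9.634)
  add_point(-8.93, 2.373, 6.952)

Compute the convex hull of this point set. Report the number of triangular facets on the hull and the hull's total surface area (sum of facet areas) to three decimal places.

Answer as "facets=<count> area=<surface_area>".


Hull vertices (11/11): indices [0, 1, 2, 3, 4, 5, 6, 7, 8, 9, 10].

Triangle areas on the boundary:
  f1: (p8, p3, p10) → 87.8195
  f2: (p6, p8, p10) → 71.4086
  f3: (p6, p8, p1) → 82.1783
  f4: (p4, p3, p2) → 50.2335
  f5: (p5, p8, p1) → 45.4078
  f6: (p5, p8, p3) → 57.7773
  f7: (p5, p3, p2) → 107.7183
  f8: (p9, p6, p1) → 66.0752
  f9: (p9, p6, p10) → 55.3116
  f10: (p9, p4, p10) → 49.5012
  f11: (p9, p4, p2) → 21.9891
  f12: (p0, p3, p10) → 74.5693
  f13: (p0, p4, p10) → 24.2712
  f14: (p0, p4, p3) → 31.1966
  f15: (p7, p9, p2) → 22.8363
  f16: (p7, p9, p1) → 26.7378
  f17: (p7, p5, p2) → 34.9783
  f18: (p7, p5, p1) → 33.4807
Σ area = 943.491

Euler characteristic 11−27+18 = 2 ✓

facets=18 area=943.491


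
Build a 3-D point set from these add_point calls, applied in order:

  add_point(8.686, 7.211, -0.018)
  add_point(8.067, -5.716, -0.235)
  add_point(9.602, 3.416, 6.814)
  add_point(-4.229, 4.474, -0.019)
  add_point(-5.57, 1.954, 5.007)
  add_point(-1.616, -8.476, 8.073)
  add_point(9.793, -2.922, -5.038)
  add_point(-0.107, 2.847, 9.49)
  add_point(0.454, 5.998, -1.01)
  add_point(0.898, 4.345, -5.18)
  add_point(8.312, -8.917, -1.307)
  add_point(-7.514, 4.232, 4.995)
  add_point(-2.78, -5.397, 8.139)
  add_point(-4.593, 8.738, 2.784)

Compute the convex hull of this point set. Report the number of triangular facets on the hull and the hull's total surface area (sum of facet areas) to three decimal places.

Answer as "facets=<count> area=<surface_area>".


facets=18 area=800.023

11 of the 14 inputs are extreme points: [0, 2, 3, 5, 6, 7, 9, 10, 11, 12, 13].

Facet areas (half cross-product norm):
  f1: (p9, p10, p6) → 38.4459
  f2: (p9, p5, p10) → 104.9415
  f3: (p12, p7, p11) → 37.7954
  f4: (p12, p5, p11) → 5.7779
  f5: (p12, p5, p7) → 9.1365
  f6: (p3, p5, p11) → 43.0242
  f7: (p3, p9, p5) → 54.7568
  f8: (p0, p9, p6) → 50.4587
  f9: (p13, p3, p9) → 16.5864
  f10: (p13, p0, p9) → 51.6271
  f11: (p13, p3, p11) → 13.5991
  f12: (p13, p7, p11) → 25.3308
  f13: (p2, p10, p6) → 48.3802
  f14: (p2, p0, p6) → 44.6290
  f15: (p2, p5, p10) → 95.2583
  f16: (p2, p5, p7) → 57.4064
  f17: (p2, p13, p7) → 49.1402
  f18: (p2, p13, p0) → 53.7287
Σ area = 800.023

Euler: V−E+F = 11−27+18 = 2.


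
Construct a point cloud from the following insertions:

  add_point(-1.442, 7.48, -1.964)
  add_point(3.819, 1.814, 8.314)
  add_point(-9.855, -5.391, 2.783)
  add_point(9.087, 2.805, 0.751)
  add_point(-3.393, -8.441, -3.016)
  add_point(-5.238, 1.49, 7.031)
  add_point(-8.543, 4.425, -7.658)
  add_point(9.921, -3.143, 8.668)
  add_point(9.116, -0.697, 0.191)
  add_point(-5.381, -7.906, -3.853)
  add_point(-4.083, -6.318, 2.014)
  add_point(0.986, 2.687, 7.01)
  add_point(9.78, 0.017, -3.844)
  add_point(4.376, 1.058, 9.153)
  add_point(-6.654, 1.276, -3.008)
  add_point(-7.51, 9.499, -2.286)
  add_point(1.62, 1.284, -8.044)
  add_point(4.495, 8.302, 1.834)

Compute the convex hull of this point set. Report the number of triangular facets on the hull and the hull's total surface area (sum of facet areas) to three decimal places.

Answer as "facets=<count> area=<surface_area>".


Points on the hull: [0, 1, 2, 3, 4, 5, 6, 7, 9, 10, 11, 12, 13, 15, 16, 17] (16 of 18).

Per-facet area ½‖(b−a)×(c−a)‖:
  f1: (p5, p7, p2) → 70.6903
  f2: (p5, p15, p2) → 58.1188
  f3: (p5, p17, p15) → 70.1966
  f4: (p3, p17, p7) → 33.1697
  f5: (p0, p16, p15) → 25.6194
  f6: (p0, p17, p15) → 14.1221
  f7: (p0, p17, p16) → 32.2724
  f8: (p13, p17, p7) → 33.4291
  f9: (p13, p5, p7) → 21.1934
  f10: (p10, p7, p2) → 29.2076
  f11: (p10, p4, p2) → 15.4634
  f12: (p10, p4, p7) → 40.7801
  f13: (p12, p4, p7) → 99.6119
  f14: (p12, p4, p16) → 55.6520
  f15: (p12, p3, p7) → 25.1535
  f16: (p12, p17, p16) → 50.4220
  f17: (p12, p3, p17) → 15.7287
  f18: (p9, p4, p2) → 9.0228
  f19: (p9, p4, p16) → 13.3770
  f20: (p11, p5, p17) → 22.4468
  f21: (p11, p13, p5) → 9.8458
  f22: (p6, p16, p15) → 39.5321
  f23: (p6, p9, p16) → 61.6136
  f24: (p6, p15, p2) → 53.6297
  f25: (p6, p9, p2) → 54.8350
  f26: (p1, p13, p17) → 2.9476
  f27: (p1, p11, p17) → 13.5821
  f28: (p1, p11, p13) → 1.1757
Σ area = 972.839

Euler characteristic 16−42+28 = 2 ✓

facets=28 area=972.839


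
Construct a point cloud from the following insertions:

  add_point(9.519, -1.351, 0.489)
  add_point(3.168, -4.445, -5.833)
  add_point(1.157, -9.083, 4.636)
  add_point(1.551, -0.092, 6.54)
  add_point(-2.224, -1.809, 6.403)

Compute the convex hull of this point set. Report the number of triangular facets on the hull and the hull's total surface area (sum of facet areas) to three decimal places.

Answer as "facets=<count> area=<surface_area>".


Points on the hull: [0, 1, 2, 3, 4] (5 of 5).

Per-facet area ½‖(b−a)×(c−a)‖:
  f1: (p1, p2, p4) → 47.5578
  f2: (p1, p2, p0) → 51.5297
  f3: (p3, p2, p4) → 17.0409
  f4: (p3, p2, p0) → 45.3227
  f5: (p3, p1, p4) → 27.3757
  f6: (p3, p1, p0) → 47.6127
Σ area = 236.439

Euler characteristic 5−9+6 = 2 ✓

facets=6 area=236.439


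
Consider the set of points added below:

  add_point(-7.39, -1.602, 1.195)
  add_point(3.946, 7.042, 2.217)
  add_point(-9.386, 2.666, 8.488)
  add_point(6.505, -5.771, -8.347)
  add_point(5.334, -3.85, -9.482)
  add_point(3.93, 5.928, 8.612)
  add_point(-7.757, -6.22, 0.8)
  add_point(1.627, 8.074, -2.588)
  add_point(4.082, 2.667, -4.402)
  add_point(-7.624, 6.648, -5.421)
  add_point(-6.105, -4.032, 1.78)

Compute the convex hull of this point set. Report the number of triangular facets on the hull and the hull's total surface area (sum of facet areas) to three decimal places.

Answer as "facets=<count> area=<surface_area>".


facets=14 area=772.386

Points on the hull: [1, 2, 3, 4, 5, 6, 7, 8, 9] (9 of 11).

Per-facet area ½‖(b−a)×(c−a)‖:
  f1: (p9, p5, p2) → 98.3911
  f2: (p9, p5, p7) → 51.1062
  f3: (p1, p5, p3) → 47.5729
  f4: (p1, p5, p7) → 7.5916
  f5: (p6, p9, p2) → 78.0285
  f6: (p6, p5, p2) → 81.2148
  f7: (p6, p5, p3) → 149.1871
  f8: (p4, p9, p7) → 69.7372
  f9: (p4, p6, p3) → 21.1798
  f10: (p4, p6, p9) → 110.1181
  f11: (p8, p1, p7) → 16.8224
  f12: (p8, p4, p7) → 10.4166
  f13: (p8, p1, p3) → 21.3247
  f14: (p8, p4, p3) → 9.6945
Σ area = 772.386

Euler characteristic 9−21+14 = 2 ✓


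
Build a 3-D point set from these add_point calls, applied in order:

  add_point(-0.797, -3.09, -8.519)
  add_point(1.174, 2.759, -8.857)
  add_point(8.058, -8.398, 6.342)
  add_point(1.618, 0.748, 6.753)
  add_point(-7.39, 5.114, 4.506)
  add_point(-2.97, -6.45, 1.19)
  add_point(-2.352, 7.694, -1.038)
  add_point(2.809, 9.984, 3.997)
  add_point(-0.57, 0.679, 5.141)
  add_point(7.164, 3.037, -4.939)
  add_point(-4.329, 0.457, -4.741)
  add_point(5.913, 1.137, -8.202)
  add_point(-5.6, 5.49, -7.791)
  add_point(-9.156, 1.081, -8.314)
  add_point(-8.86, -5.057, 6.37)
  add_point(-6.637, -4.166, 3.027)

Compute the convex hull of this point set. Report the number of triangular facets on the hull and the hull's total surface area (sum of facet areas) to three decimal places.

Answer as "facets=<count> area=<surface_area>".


Points on the hull: [0, 1, 2, 3, 4, 5, 6, 7, 9, 11, 12, 13, 14] (13 of 16).

Area of each hull facet:
  f1: (p0, p1, p13) → 28.6118
  f2: (p12, p1, p13) → 20.1922
  f3: (p12, p1, p7) → 53.5992
  f4: (p9, p7, p2) → 97.1616
  f5: (p9, p1, p7) → 43.0943
  f6: (p3, p7, p2) → 39.0235
  f7: (p3, p14, p2) → 66.6964
  f8: (p5, p14, p2) → 44.6216
  f9: (p5, p0, p2) → 62.6380
  f10: (p5, p14, p13) → 54.2109
  f11: (p5, p0, p13) → 48.9662
  f12: (p4, p3, p7) → 46.4935
  f13: (p4, p3, p14) → 50.5763
  f14: (p4, p14, p13) → 70.0963
  f15: (p4, p12, p13) → 35.3510
  f16: (p11, p0, p1) → 15.6117
  f17: (p11, p9, p1) → 9.7328
  f18: (p11, p0, p2) → 68.7162
  f19: (p11, p9, p2) → 30.9539
  f20: (p6, p12, p7) → 9.7053
  f21: (p6, p4, p7) → 29.9026
  f22: (p6, p4, p12) → 29.9709
Σ area = 955.926

Euler characteristic 13−33+22 = 2 ✓

facets=22 area=955.926


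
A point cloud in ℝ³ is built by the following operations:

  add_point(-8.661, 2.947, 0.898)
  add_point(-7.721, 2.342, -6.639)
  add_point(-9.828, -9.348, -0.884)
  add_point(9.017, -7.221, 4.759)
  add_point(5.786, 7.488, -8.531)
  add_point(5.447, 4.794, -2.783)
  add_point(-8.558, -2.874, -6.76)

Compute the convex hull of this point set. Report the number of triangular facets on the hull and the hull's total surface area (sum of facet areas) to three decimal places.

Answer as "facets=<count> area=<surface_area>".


Extreme-point indices: [0, 1, 2, 3, 4, 5, 6] — 7 of 7 on the boundary.

Area of each hull facet:
  f1: (p0, p3, p2) → 119.9702
  f2: (p1, p0, p4) → 54.2411
  f3: (p6, p3, p2) → 87.3745
  f4: (p6, p4, p3) → 166.4230
  f5: (p6, p1, p4) → 33.5247
  f6: (p6, p0, p2) → 42.3308
  f7: (p6, p1, p0) → 20.0641
  f8: (p5, p4, p3) → 27.8207
  f9: (p5, p0, p3) → 107.4946
  f10: (p5, p0, p4) → 44.0824
Σ area = 703.326

Euler characteristic 7−15+10 = 2 ✓

facets=10 area=703.326


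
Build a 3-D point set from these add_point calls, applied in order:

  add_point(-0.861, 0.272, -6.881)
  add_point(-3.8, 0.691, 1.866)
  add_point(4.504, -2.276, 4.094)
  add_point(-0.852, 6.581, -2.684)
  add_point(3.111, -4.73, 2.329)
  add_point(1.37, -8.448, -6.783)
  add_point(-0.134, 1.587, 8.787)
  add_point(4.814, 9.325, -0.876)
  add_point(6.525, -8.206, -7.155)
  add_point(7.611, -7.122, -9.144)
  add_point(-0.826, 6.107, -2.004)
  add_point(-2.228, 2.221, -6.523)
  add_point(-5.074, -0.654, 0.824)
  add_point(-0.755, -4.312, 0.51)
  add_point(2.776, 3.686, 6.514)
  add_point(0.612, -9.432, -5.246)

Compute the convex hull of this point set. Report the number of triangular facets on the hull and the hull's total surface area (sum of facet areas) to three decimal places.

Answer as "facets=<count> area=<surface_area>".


facets=26 area=605.226

Extreme-point indices: [0, 1, 2, 3, 4, 5, 6, 7, 8, 9, 11, 12, 13, 14, 15] — 15 of 16 on the boundary.

Facet areas (half cross-product norm):
  f1: (p11, p7, p9) → 79.1453
  f2: (p15, p11, p12) → 47.4949
  f3: (p1, p6, p12) → 5.2315
  f4: (p14, p6, p7) → 10.4776
  f5: (p13, p6, p12) → 26.7859
  f6: (p13, p15, p12) → 17.8040
  f7: (p13, p15, p6) → 10.2355
  f8: (p2, p14, p6) → 14.1141
  f9: (p2, p7, p9) → 90.9683
  f10: (p2, p14, p7) → 31.1077
  f11: (p5, p15, p9) → 4.6729
  f12: (p5, p15, p11) → 10.5000
  f13: (p3, p11, p7) → 14.2838
  f14: (p3, p6, p7) → 40.6632
  f15: (p3, p1, p6) → 30.5986
  f16: (p3, p11, p12) → 24.3360
  f17: (p3, p1, p12) → 7.7687
  f18: (p8, p15, p9) → 5.4722
  f19: (p8, p2, p9) → 13.3897
  f20: (p4, p15, p6) → 27.0535
  f21: (p4, p2, p6) → 11.4001
  f22: (p4, p8, p15) → 29.1630
  f23: (p4, p8, p2) → 14.4789
  f24: (p0, p11, p9) → 3.3215
  f25: (p0, p5, p9) → 30.6004
  f26: (p0, p5, p11) → 4.1587
Σ area = 605.226

Euler characteristic 15−39+26 = 2 ✓


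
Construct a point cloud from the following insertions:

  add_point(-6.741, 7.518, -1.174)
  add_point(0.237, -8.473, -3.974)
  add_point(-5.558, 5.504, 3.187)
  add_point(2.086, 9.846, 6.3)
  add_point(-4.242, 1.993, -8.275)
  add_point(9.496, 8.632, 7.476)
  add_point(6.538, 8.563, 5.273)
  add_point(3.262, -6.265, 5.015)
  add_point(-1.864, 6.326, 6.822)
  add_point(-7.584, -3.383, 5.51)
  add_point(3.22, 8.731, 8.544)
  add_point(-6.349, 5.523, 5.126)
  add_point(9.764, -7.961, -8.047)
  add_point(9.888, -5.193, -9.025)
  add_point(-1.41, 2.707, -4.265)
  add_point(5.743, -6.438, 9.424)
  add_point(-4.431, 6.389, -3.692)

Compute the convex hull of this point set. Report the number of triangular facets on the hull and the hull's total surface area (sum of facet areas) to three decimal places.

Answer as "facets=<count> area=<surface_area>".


Points on the hull: [0, 1, 3, 4, 5, 6, 8, 9, 10, 11, 12, 13, 15, 16] (14 of 17).

Area of each hull facet:
  f1: (p12, p4, p13) → 21.6305
  f2: (p10, p15, p9) → 101.2756
  f3: (p0, p4, p9) → 59.5932
  f4: (p16, p4, p13) → 46.7574
  f5: (p16, p0, p3) → 21.2228
  f6: (p16, p0, p4) → 7.6781
  f7: (p1, p4, p9) → 77.3938
  f8: (p1, p12, p4) → 62.3411
  f9: (p1, p15, p9) → 85.1060
  f10: (p1, p12, p15) → 75.8693
  f11: (p5, p10, p15) → 48.3438
  f12: (p5, p12, p13) → 29.6425
  f13: (p5, p12, p15) → 140.1984
  f14: (p5, p10, p3) → 8.4162
  f15: (p11, p10, p3) → 12.6052
  f16: (p11, p0, p3) → 31.5955
  f17: (p11, p0, p9) → 28.1117
  f18: (p6, p16, p3) → 28.5884
  f19: (p6, p5, p3) → 6.8817
  f20: (p6, p16, p13) → 130.8109
  f21: (p6, p5, p13) → 35.3609
  f22: (p8, p10, p9) → 19.1162
  f23: (p8, p11, p9) → 21.0319
  f24: (p8, p11, p10) → 3.6408
Σ area = 1103.212

Euler characteristic 14−36+24 = 2 ✓

facets=24 area=1103.212


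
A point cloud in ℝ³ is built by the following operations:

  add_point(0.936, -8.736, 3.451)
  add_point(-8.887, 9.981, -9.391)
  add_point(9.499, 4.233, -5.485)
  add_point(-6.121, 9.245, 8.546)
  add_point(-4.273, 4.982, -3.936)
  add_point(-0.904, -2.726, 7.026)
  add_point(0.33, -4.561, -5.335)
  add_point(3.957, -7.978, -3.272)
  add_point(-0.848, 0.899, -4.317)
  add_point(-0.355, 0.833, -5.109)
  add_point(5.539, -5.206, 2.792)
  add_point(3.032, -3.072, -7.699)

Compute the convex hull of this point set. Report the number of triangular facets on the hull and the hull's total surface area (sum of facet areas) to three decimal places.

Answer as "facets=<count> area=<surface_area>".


facets=14 area=869.758

Points on the hull: [0, 1, 2, 3, 5, 6, 7, 10, 11] (9 of 12).

Triangle areas on the boundary:
  f1: (p3, p2, p1) → 167.1847
  f2: (p3, p0, p1) → 179.0451
  f3: (p11, p2, p1) → 88.5255
  f4: (p10, p3, p2) → 126.1632
  f5: (p6, p0, p1) → 69.5158
  f6: (p6, p11, p1) → 34.2281
  f7: (p5, p3, p0) → 19.1796
  f8: (p5, p10, p0) → 20.4580
  f9: (p5, p10, p3) → 40.2267
  f10: (p7, p10, p0) → 18.9053
  f11: (p7, p6, p0) → 19.7901
  f12: (p7, p6, p11) → 10.4806
  f13: (p7, p11, p2) → 31.8353
  f14: (p7, p10, p2) → 44.2204
Σ area = 869.758

Euler characteristic 9−21+14 = 2 ✓


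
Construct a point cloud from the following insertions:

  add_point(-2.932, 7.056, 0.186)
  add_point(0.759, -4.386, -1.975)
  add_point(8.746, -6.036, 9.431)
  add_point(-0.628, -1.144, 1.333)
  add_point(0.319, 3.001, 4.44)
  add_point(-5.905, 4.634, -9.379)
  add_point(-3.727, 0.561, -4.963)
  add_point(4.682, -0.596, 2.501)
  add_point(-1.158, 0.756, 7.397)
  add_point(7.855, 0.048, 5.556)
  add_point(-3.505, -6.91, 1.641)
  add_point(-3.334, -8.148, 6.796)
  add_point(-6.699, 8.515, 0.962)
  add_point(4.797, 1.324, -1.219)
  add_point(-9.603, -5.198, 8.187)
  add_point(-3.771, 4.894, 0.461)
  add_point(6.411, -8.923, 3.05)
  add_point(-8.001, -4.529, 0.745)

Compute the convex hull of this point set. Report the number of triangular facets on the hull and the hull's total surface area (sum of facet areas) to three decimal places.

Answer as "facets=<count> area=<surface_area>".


facets=22 area=814.817

Extreme-point indices: [0, 1, 2, 5, 8, 9, 10, 11, 12, 13, 14, 16, 17] — 13 of 18 on the boundary.

Area of each hull facet:
  f1: (p5, p12, p14) → 86.5000
  f2: (p8, p2, p14) → 59.5871
  f3: (p8, p12, p14) → 59.5596
  f4: (p9, p8, p2) → 33.4275
  f5: (p9, p8, p12) → 48.3821
  f6: (p9, p16, p2) → 26.4279
  f7: (p11, p2, p14) → 29.6758
  f8: (p11, p16, p2) → 38.6073
  f9: (p13, p16, p5) → 64.7464
  f10: (p13, p9, p16) → 35.1942
  f11: (p10, p11, p16) → 26.4824
  f12: (p0, p9, p12) → 16.6415
  f13: (p0, p13, p9) → 35.0704
  f14: (p0, p5, p12) → 21.1947
  f15: (p0, p13, p5) → 50.0590
  f16: (p1, p16, p5) → 12.6293
  f17: (p1, p10, p5) → 39.8400
  f18: (p1, p10, p16) → 26.9082
  f19: (p17, p5, p14) → 31.4199
  f20: (p17, p10, p5) → 34.0304
  f21: (p17, p11, p14) → 25.3815
  f22: (p17, p10, p11) → 13.0514
Σ area = 814.817

Check V−E+F: 13 − 33 + 22 = 2.


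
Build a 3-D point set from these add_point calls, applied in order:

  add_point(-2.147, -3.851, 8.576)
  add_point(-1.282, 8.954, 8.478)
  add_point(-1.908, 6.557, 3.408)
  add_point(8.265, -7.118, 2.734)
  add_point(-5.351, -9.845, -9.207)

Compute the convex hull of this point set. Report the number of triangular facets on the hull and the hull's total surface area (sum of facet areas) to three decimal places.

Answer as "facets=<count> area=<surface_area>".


facets=6 area=524.211

Hull vertices (5/5): indices [0, 1, 2, 3, 4].

Area of each hull facet:
  f1: (p0, p3, p4) → 108.8675
  f2: (p0, p1, p4) → 115.8138
  f3: (p0, p1, p3) → 77.7779
  f4: (p2, p3, p4) → 149.0877
  f5: (p2, p1, p4) → 26.9071
  f6: (p2, p1, p3) → 45.7571
Σ area = 524.211

Check V−E+F: 5 − 9 + 6 = 2.


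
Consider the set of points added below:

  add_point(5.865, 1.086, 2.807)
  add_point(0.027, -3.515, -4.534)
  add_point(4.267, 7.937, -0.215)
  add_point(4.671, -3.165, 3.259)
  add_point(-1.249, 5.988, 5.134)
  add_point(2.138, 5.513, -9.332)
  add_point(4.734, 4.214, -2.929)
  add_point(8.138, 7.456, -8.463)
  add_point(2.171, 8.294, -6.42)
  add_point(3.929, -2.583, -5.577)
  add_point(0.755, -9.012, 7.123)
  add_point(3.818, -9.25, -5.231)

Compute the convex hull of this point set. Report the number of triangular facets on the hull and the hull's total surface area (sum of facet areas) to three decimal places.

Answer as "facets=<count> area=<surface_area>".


10 of the 12 inputs are extreme points: [0, 1, 2, 3, 4, 5, 7, 8, 10, 11].

Area of each hull facet:
  f1: (p5, p11, p7) → 48.4852
  f2: (p0, p11, p7) → 86.5127
  f3: (p8, p5, p4) → 20.6459
  f4: (p8, p5, p7) → 12.1559
  f5: (p1, p5, p4) → 68.6623
  f6: (p1, p5, p11) → 29.8713
  f7: (p2, p0, p4) → 28.5264
  f8: (p2, p0, p7) → 34.0643
  f9: (p2, p8, p4) → 23.4787
  f10: (p2, p8, p7) → 20.8662
  f11: (p10, p0, p4) → 54.1641
  f12: (p10, p1, p4) → 82.6898
  f13: (p10, p1, p11) → 42.6379
  f14: (p3, p0, p11) → 20.2029
  f15: (p3, p10, p11) → 41.9577
  f16: (p3, p10, p0) → 8.5364
Σ area = 623.458

Check V−E+F: 10 − 24 + 16 = 2.

facets=16 area=623.458


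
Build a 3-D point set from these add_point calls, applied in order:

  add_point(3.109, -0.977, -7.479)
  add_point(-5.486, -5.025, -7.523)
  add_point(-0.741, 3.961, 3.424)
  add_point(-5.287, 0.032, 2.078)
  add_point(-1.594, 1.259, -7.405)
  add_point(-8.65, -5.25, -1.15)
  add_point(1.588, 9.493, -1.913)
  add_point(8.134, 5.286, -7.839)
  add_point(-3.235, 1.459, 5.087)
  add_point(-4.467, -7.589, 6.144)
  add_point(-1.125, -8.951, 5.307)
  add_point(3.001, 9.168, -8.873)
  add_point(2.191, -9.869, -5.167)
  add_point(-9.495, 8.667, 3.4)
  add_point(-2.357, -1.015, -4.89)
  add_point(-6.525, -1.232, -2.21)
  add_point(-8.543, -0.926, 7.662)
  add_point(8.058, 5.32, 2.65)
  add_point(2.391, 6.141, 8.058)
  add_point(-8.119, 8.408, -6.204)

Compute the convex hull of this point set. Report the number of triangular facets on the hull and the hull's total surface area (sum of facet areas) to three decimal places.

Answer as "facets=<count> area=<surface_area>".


facets=24 area=1138.884

Points on the hull: [0, 1, 5, 6, 7, 9, 10, 11, 12, 13, 16, 17, 18, 19] (14 of 20).

Area of each hull facet:
  f1: (p6, p18, p13) → 60.6110
  f2: (p6, p19, p13) → 49.8236
  f3: (p10, p9, p12) → 17.4854
  f4: (p10, p9, p18) → 28.6190
  f5: (p17, p6, p18) → 34.3917
  f6: (p17, p10, p18) → 61.8712
  f7: (p17, p12, p7) → 85.3812
  f8: (p17, p10, p12) → 91.9510
  f9: (p0, p12, p7) → 21.0380
  f10: (p0, p1, p12) → 38.0079
  f11: (p11, p1, p19) → 77.9926
  f12: (p11, p6, p19) → 37.0147
  f13: (p11, p0, p7) → 26.1899
  f14: (p11, p0, p1) → 44.3287
  f15: (p11, p17, p7) → 33.7938
  f16: (p11, p17, p6) → 29.9848
  f17: (p5, p9, p12) → 52.6435
  f18: (p5, p1, p12) → 33.1288
  f19: (p5, p19, p13) → 66.9195
  f20: (p5, p1, p19) → 48.4659
  f21: (p16, p5, p13) → 51.6978
  f22: (p16, p5, p9) → 33.0065
  f23: (p16, p18, p13) → 62.7407
  f24: (p16, p9, p18) → 51.7965
Σ area = 1138.884

Check V−E+F: 14 − 36 + 24 = 2.


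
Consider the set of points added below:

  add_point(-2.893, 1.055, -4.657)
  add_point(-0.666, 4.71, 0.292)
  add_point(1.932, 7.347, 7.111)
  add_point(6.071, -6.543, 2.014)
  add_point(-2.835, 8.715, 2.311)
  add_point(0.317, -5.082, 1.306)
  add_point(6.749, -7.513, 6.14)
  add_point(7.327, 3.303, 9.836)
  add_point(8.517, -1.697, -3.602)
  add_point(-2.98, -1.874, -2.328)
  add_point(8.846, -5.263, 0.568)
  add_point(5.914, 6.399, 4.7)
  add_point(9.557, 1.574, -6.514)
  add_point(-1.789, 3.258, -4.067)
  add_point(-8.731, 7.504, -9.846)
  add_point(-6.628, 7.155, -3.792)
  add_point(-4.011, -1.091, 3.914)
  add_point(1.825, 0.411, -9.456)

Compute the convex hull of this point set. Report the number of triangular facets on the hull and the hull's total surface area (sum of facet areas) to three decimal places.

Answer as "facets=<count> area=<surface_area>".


Extreme-point indices: [2, 3, 4, 5, 6, 7, 8, 9, 10, 11, 12, 14, 15, 16, 17] — 15 of 18 on the boundary.

Facet areas (half cross-product norm):
  f1: (p16, p7, p6) → 67.4333
  f2: (p17, p12, p14) → 37.9009
  f3: (p11, p12, p14) → 120.8758
  f4: (p11, p7, p12) → 34.4754
  f5: (p15, p16, p14) → 25.0043
  f6: (p10, p7, p12) → 62.5943
  f7: (p10, p7, p6) → 36.3356
  f8: (p5, p16, p6) → 24.0183
  f9: (p2, p11, p7) → 14.5093
  f10: (p2, p16, p7) → 39.1460
  f11: (p8, p17, p12) → 18.7302
  f12: (p8, p10, p12) → 3.9221
  f13: (p8, p10, p17) → 18.4245
  f14: (p3, p10, p17) → 22.7746
  f15: (p3, p5, p17) → 36.2325
  f16: (p3, p10, p6) → 6.7495
  f17: (p3, p5, p6) → 12.1519
  f18: (p9, p16, p14) → 38.9948
  f19: (p9, p5, p16) → 16.6983
  f20: (p9, p17, p14) → 54.3172
  f21: (p9, p5, p17) → 24.5795
  f22: (p4, p15, p16) → 36.4457
  f23: (p4, p2, p16) → 33.6470
  f24: (p4, p15, p14) → 8.0272
  f25: (p4, p11, p14) → 50.1671
  f26: (p4, p2, p11) → 15.8054
Σ area = 859.961

Euler characteristic 15−39+26 = 2 ✓

facets=26 area=859.961


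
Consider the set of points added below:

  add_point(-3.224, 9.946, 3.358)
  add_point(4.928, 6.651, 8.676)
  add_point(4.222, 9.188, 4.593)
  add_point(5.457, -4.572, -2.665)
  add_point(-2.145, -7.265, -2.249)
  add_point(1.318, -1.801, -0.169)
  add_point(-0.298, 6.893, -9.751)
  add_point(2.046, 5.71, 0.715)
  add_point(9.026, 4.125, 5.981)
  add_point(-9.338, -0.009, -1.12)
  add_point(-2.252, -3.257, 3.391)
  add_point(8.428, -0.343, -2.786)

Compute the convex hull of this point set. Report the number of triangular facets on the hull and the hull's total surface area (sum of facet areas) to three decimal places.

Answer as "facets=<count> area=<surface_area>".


Extreme-point indices: [0, 1, 2, 3, 4, 6, 8, 9, 10, 11] — 10 of 12 on the boundary.

Facet areas (half cross-product norm):
  f1: (p6, p4, p9) → 72.3366
  f2: (p0, p6, p9) → 78.4682
  f3: (p10, p4, p9) → 30.6099
  f4: (p11, p6, p8) → 63.3439
  f5: (p2, p6, p8) → 52.0097
  f6: (p2, p0, p6) → 52.0934
  f7: (p1, p10, p8) → 36.4359
  f8: (p1, p2, p8) → 13.3753
  f9: (p1, p2, p0) → 17.3850
  f10: (p1, p0, p9) → 60.9510
  f11: (p1, p10, p9) → 56.1248
  f12: (p3, p6, p4) → 58.9668
  f13: (p3, p11, p6) → 34.2797
  f14: (p3, p11, p8) → 23.5194
  f15: (p3, p10, p8) → 60.5040
  f16: (p3, p10, p4) → 27.6793
Σ area = 738.083

Check V−E+F: 10 − 24 + 16 = 2.

facets=16 area=738.083


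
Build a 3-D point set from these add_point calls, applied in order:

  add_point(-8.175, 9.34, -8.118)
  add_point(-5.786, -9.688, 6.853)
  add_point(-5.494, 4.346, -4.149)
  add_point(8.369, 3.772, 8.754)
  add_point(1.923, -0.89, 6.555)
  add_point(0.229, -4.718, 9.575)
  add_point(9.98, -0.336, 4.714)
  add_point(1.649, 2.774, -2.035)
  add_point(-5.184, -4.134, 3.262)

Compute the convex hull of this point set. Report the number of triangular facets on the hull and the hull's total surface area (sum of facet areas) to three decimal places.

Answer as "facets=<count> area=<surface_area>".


facets=10 area=599.034

7 of the 9 inputs are extreme points: [0, 1, 2, 3, 5, 6, 7].

Triangle areas on the boundary:
  f1: (p5, p1, p0) → 98.5712
  f2: (p5, p1, p6) → 35.0087
  f3: (p3, p6, p0) → 72.0204
  f4: (p3, p5, p0) → 138.3130
  f5: (p3, p5, p6) → 34.0418
  f6: (p7, p6, p0) → 19.1849
  f7: (p7, p1, p6) → 93.1863
  f8: (p2, p1, p0) → 24.8386
  f9: (p2, p7, p0) → 19.5112
  f10: (p2, p7, p1) → 64.3578
Σ area = 599.034

Euler: V−E+F = 7−15+10 = 2.


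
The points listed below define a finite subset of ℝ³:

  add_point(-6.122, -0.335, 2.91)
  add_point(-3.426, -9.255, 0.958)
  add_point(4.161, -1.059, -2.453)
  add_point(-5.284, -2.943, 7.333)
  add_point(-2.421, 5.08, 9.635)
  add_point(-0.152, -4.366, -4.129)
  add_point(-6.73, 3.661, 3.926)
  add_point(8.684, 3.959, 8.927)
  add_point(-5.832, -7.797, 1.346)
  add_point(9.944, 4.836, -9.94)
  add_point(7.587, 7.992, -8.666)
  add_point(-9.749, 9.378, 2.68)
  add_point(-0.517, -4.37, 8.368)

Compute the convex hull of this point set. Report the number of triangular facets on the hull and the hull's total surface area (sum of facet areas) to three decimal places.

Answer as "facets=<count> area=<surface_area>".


facets=16 area=948.657

Hull vertices (10/13): indices [1, 3, 4, 5, 7, 8, 9, 10, 11, 12].

Triangle areas on the boundary:
  f1: (p3, p4, p11) → 48.4248
  f2: (p5, p1, p9) → 20.9397
  f3: (p7, p4, p11) → 46.0232
  f4: (p7, p1, p9) → 175.0833
  f5: (p8, p5, p11) → 74.5583
  f6: (p8, p5, p1) → 10.9604
  f7: (p8, p3, p11) → 51.6632
  f8: (p10, p7, p11) → 166.1064
  f9: (p10, p7, p9) → 37.2616
  f10: (p10, p5, p11) → 134.3091
  f11: (p10, p5, p9) → 30.7095
  f12: (p12, p3, p4) → 22.3069
  f13: (p12, p7, p4) → 51.8630
  f14: (p12, p7, p1) → 45.6565
  f15: (p12, p8, p1) → 13.1773
  f16: (p12, p8, p3) → 19.6136
Σ area = 948.657

Check V−E+F: 10 − 24 + 16 = 2.


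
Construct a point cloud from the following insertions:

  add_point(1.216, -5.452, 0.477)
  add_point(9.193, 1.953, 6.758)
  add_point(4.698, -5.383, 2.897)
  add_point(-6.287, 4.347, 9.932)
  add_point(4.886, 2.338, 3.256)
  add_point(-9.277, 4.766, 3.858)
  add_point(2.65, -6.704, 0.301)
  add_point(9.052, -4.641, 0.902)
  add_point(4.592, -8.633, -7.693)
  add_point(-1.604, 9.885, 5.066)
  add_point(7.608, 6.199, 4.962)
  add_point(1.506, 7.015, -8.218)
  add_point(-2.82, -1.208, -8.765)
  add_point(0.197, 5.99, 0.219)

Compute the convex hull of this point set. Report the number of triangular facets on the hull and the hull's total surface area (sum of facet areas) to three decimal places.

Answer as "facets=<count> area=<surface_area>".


facets=20 area=885.695

Extreme-point indices: [0, 1, 2, 3, 5, 6, 7, 8, 9, 10, 11, 12] — 12 of 14 on the boundary.

Area of each hull facet:
  f1: (p11, p9, p5) → 64.7563
  f2: (p12, p8, p5) → 70.9513
  f3: (p12, p11, p5) → 70.2106
  f4: (p12, p11, p8) → 46.9789
  f5: (p10, p11, p9) → 66.1222
  f6: (p3, p2, p1) → 72.6884
  f7: (p3, p9, p5) → 28.2400
  f8: (p3, p10, p1) → 36.1586
  f9: (p3, p10, p9) → 41.7446
  f10: (p7, p2, p1) → 21.1486
  f11: (p7, p2, p8) → 25.2451
  f12: (p7, p11, p8) → 80.5973
  f13: (p7, p10, p1) → 19.6917
  f14: (p7, p10, p11) → 82.9300
  f15: (p6, p2, p8) → 11.5305
  f16: (p6, p3, p2) → 28.6506
  f17: (p0, p3, p5) → 50.4153
  f18: (p0, p6, p3) → 8.2725
  f19: (p0, p8, p5) → 51.9924
  f20: (p0, p6, p8) → 7.3704
Σ area = 885.695

Euler: V−E+F = 12−30+20 = 2.


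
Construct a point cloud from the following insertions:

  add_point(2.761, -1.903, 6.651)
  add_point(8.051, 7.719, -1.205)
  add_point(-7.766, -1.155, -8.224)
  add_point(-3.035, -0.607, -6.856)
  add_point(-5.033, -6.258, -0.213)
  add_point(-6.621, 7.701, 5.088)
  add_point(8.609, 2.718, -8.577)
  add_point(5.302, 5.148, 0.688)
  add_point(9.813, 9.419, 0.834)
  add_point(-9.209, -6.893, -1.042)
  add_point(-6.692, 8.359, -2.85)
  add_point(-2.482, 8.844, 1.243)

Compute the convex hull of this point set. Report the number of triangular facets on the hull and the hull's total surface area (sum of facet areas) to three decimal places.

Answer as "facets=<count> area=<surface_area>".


Extreme-point indices: [0, 2, 4, 5, 6, 8, 9, 10, 11] — 9 of 12 on the boundary.

Per-facet area ½‖(b−a)×(c−a)‖:
  f1: (p0, p6, p8) → 83.2061
  f2: (p10, p6, p8) → 93.4569
  f3: (p4, p6, p9) → 27.9784
  f4: (p4, p0, p9) → 12.9301
  f5: (p4, p0, p6) → 93.4728
  f6: (p2, p6, p9) → 74.4749
  f7: (p2, p10, p9) → 50.3247
  f8: (p2, p10, p6) → 88.5823
  f9: (p5, p0, p9) → 94.4752
  f10: (p5, p10, p9) → 60.7932
  f11: (p5, p0, p8) → 94.8930
  f12: (p11, p10, p8) → 26.1141
  f13: (p11, p5, p8) → 23.5424
  f14: (p11, p5, p10) → 16.9423
Σ area = 841.186

Euler: V−E+F = 9−21+14 = 2.

facets=14 area=841.186


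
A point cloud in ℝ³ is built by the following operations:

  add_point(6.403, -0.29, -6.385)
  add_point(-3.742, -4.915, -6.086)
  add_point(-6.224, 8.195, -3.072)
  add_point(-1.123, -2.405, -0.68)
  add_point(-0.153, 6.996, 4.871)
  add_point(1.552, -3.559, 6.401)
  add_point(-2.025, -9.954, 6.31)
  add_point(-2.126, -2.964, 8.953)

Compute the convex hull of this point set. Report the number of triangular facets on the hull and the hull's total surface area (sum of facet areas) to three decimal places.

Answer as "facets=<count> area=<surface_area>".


facets=10 area=584.238

Extreme-point indices: [0, 1, 2, 4, 5, 6, 7] — 7 of 8 on the boundary.

Area of each hull facet:
  f1: (p7, p6, p2) → 58.7271
  f2: (p1, p0, p2) → 74.3028
  f3: (p1, p6, p2) → 90.7866
  f4: (p1, p6, p0) → 75.0817
  f5: (p4, p0, p2) → 72.3099
  f6: (p4, p7, p2) → 52.6610
  f7: (p5, p4, p0) → 72.3976
  f8: (p5, p4, p7) → 24.0019
  f9: (p5, p6, p0) → 48.0635
  f10: (p5, p7, p6) → 15.9060
Σ area = 584.238

Euler characteristic 7−15+10 = 2 ✓
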